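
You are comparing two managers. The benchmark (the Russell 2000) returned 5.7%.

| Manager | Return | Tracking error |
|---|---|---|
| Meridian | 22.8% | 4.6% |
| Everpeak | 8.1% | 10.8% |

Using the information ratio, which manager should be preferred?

Meridian

Meridian: IR = (22.8% − 5.7%) / 4.6% = 3.717
Everpeak: IR = (8.1% − 5.7%) / 10.8% = 0.222
Highest: Meridian (3.717).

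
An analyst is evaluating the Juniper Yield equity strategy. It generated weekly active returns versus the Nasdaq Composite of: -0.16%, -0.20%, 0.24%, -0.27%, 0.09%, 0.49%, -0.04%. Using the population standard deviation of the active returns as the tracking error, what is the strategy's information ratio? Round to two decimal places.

0.09

r̄ = (-0.16 − 0.2 + 0.24 − 0.27 + 0.09 + 0.49 − 0.04) / 7 = 0.150 / 7 = 0.0214%
Population std dev = √[0.4427 / 7] = 0.2515%
IR = r̄ / tracking error = 0.0214 / 0.2515 = 0.0851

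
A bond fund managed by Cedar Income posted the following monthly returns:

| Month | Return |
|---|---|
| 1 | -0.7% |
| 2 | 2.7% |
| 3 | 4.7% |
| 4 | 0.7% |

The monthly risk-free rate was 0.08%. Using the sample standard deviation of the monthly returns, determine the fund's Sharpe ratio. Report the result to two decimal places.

0.75

μ = (-0.7 + 2.7 + 4.7 + 0.7) / 4 = 7.40 / 4 = 1.8500%
Σ(r − μ)² = (-0.7 − 1.8500)² + (2.7 − 1.8500)² + … = 16.6700
σ = √[16.6700 / 3] = 2.3573%
Sharpe = (μ − rf) / σ = (1.8500 − 0.08) / 2.3573 = 1.7700 / 2.3573 = 0.7509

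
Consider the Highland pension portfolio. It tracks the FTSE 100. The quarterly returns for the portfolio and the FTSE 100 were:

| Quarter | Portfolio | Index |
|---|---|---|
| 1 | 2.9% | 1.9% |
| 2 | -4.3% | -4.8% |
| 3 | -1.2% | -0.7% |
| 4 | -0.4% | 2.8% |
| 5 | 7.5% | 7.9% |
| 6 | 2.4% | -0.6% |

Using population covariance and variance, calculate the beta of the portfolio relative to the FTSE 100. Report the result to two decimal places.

r̄p = 1.1500%,  r̄m = 1.0833%
Cov = Σ(rp − r̄p)(rm − r̄m) / 6 = 12.7008
Var(rm) = Σ(rm − r̄m)² / 6 = 15.1181
β = Cov / Var = 12.7008 / 15.1181 = 0.8401

0.84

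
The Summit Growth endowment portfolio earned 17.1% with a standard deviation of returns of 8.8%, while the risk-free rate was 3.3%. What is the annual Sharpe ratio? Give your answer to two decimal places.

Sharpe = (Rp − Rf) / σp = (17.1% − 3.3%) / 8.8% = 13.80% / 8.8% = 1.5682

1.57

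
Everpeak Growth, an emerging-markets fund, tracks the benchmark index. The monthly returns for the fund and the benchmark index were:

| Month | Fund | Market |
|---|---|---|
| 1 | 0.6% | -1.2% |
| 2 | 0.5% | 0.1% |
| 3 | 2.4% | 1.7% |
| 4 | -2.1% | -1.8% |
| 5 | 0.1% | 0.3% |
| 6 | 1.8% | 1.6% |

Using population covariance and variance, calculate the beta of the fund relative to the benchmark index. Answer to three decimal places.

0.957

r̄p = 0.5500%,  r̄m = 0.1167%
Cov = Σ(rp − r̄p)(rm − r̄m) / 6 = 1.6192
Var(rm) = Σ(rm − r̄m)² / 6 = 1.6914
β = Cov / Var = 1.6192 / 1.6914 = 0.9573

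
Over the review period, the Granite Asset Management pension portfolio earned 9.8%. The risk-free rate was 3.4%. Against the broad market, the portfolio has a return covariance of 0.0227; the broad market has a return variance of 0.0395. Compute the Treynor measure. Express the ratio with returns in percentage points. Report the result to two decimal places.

11.14

β = Cov / Var = 0.0227 / 0.0395 = 0.5747
Treynor = (Rp − Rf) / β = (9.8% − 3.4%) / 0.5747 = 6.40 / 0.5747 = 11.1362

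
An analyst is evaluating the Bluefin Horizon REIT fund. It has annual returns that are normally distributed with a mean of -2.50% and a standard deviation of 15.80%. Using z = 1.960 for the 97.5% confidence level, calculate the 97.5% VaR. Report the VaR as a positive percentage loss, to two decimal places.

33.47

VaR (as % loss) = −(μ − z·σ) = −(-2.50% − 1.960 × 15.80%) = −(-33.4680%) = 33.4680%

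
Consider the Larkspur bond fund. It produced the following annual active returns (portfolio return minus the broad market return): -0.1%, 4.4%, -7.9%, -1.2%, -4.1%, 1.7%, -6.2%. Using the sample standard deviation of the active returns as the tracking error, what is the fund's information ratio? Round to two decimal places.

r̄ = (-0.1 + 4.4 − 7.9 − 1.2 − 4.1 + 1.7 − 6.2) / 7 = -1.9143%
Σ(r − r̄)² = (-0.1 − (-1.9143))² + (4.4 − (-1.9143))² + (-7.9 − (-1.9143))² + … = 115.7086
σ = √[115.7086 / 6] = 4.3914%
IR = r̄ / tracking error = -1.9143 / 4.3914 = -0.4359

-0.44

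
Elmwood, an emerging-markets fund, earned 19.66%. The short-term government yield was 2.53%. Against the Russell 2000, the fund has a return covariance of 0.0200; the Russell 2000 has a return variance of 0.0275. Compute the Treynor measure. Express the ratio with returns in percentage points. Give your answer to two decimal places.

β = Cov / Var = 0.0200 / 0.0275 = 0.7273
Treynor = (Rp − Rf) / β = (19.66% − 2.53%) / 0.7273 = 17.13 / 0.7273 = 23.5529

23.55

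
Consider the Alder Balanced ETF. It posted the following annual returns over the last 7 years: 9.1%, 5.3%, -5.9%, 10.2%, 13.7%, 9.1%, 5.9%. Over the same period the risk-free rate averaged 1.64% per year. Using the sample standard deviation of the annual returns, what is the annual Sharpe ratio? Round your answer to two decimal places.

Mean return r̄ = 47.40 / 7 = 6.7714%
Σ(r − r̄)² = (9.1 − 6.7714)² + (5.3 − 6.7714)² + (-5.9 − 6.7714)² + … = 234.0943
σ = √[234.0943 / 6] = 6.2463%
Sharpe = (r̄ − rf) / σ = (6.7714 − 1.64) / 6.2463 = 5.1314 / 6.2463 = 0.8215

0.82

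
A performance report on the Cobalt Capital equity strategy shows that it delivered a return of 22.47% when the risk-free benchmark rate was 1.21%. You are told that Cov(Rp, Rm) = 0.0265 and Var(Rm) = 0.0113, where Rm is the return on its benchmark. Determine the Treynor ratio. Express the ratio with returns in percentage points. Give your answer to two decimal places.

9.07

β = Cov / Var = 0.0265 / 0.0113 = 2.3451
Treynor = (Rp − Rf) / β = (22.47% − 1.21%) / 2.3451 = 21.26 / 2.3451 = 9.0657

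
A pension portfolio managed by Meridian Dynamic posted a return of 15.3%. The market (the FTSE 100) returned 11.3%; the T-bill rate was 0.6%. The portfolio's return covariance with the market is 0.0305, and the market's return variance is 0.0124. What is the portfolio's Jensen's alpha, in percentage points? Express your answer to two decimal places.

-11.62

β = Cov / Var = 0.0305 / 0.0124 = 2.4597
E[R] = Rf + β(Rm − Rf) = 0.6% + 2.4597 × (11.3% − 0.6%) = 26.9188%
α = Rp − E[R] = 15.3% − 26.9188% = -11.6188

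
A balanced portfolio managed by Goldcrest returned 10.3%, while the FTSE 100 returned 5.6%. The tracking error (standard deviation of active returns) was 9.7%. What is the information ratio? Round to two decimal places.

IR = (Rp − Rb) / TE = (10.3% − 5.6%) / 9.7% = 4.70% / 9.7% = 0.4845

0.48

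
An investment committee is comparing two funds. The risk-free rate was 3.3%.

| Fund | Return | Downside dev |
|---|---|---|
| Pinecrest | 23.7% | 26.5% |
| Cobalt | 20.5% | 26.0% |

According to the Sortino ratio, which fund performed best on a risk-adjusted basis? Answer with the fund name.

Pinecrest

Pinecrest: Sortino ratio = (23.7% − 3.3%) / 26.5% = 0.770
Cobalt: Sortino ratio = (20.5% − 3.3%) / 26.0% = 0.662
Highest: Pinecrest (0.770).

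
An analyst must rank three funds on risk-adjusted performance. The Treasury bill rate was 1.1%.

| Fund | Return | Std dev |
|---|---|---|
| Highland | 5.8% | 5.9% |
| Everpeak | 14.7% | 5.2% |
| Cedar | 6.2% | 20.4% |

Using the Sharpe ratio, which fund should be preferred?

Everpeak

Highland: Sharpe ratio = (5.8% − 1.1%) / 5.9% = 0.797
Everpeak: Sharpe ratio = (14.7% − 1.1%) / 5.2% = 2.615
Cedar: Sharpe ratio = (6.2% − 1.1%) / 20.4% = 0.250
Highest: Everpeak (2.615).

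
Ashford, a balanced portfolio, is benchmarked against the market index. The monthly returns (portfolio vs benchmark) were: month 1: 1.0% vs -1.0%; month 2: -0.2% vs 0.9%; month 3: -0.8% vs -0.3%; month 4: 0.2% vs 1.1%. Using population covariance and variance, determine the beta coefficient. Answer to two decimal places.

r̄p = 0.0500%,  r̄m = 0.1750%
Cov = Σ(rp − r̄p)(rm − r̄m) / 4 = -0.1888
Var(rm) = Σ(rm − r̄m)² / 4 = 0.7469
β = Cov / Var = -0.1888 / 0.7469 = -0.2528

-0.25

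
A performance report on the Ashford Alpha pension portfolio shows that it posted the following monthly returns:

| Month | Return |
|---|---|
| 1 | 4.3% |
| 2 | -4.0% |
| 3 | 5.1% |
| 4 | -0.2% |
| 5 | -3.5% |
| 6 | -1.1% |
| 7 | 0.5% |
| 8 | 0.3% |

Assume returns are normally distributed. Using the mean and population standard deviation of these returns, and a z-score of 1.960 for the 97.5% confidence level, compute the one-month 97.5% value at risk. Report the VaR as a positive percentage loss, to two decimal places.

Mean return r̄ = 1.40 / 8 = 0.1750%
Σ(r − r̄)² = 74.0950; population σ = √(74.0950/8) = 3.0433%
VaR = −(r̄ − z·σ) = −(0.1750 − 1.960 × 3.0433) = −(-5.7899) = 5.7899%

5.79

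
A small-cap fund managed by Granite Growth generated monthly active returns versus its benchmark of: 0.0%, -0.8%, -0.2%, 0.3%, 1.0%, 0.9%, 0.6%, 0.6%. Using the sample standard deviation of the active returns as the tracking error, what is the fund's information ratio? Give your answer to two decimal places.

0.49

r̄ = (0 − 0.8 − 0.2 + 0.3 + 1 + 0.9 + 0.6 + 0.6) / 8 = 0.3000%
Sample σ = √[Σ(r − r̄)² / 7] = √[2.5800 / 7] = √0.3686 = 0.6071%
IR = r̄ / tracking error = 0.3000 / 0.6071 = 0.4942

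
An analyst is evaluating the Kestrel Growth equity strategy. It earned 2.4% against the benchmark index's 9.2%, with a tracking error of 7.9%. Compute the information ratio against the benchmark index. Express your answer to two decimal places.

-0.86

IR = (Rp − Rb) / TE = (2.4% − 9.2%) / 7.9% = -6.80% / 7.9% = -0.8608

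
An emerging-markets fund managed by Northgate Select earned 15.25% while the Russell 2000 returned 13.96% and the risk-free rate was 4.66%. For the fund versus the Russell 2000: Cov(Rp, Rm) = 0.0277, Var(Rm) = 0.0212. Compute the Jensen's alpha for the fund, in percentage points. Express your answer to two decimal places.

β = Cov / Var = 0.0277 / 0.0212 = 1.3066
E[R] = Rf + β(Rm − Rf) = 4.66% + 1.3066 × (13.96% − 4.66%) = 16.8114%
α = Rp − E[R] = 15.25% − 16.8114% = -1.5614

-1.56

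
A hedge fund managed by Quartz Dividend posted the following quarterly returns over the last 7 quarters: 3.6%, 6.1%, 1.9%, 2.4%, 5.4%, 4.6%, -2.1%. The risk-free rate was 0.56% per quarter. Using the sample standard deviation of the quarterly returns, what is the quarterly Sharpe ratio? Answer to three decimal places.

0.930

Mean return r̄ = 21.90 / 7 = 3.1286%
Σ(r − r̄)² = (3.6 − 3.1286)² + (6.1 − 3.1286)² + … = 45.7543
σ = √[45.7543 / 6] = 2.7615%
Sharpe = (r̄ − rf) / σ = (3.1286 − 0.56) / 2.7615 = 2.5686 / 2.7615 = 0.9301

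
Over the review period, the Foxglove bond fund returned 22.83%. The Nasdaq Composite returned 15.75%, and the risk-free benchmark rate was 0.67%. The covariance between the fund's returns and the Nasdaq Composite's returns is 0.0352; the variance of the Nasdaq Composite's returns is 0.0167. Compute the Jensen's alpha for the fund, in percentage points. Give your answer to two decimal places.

β = Cov / Var = 0.0352 / 0.0167 = 2.1078
E[R] = Rf + β(Rm − Rf) = 0.67% + 2.1078 × (15.75% − 0.67%) = 32.4556%
α = Rp − E[R] = 22.83% − 32.4556% = -9.6256

-9.63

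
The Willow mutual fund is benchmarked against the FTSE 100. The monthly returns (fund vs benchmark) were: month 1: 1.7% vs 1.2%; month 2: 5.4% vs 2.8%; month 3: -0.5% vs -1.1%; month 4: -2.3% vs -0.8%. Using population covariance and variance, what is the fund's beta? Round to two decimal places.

r̄p = 1.0750%,  r̄m = 0.5250%
Cov = Σ(rp − r̄p)(rm − r̄m) / 4 = 4.3231
Var(rm) = Σ(rm − r̄m)² / 4 = 2.5069
β = Cov / Var = 4.3231 / 2.5069 = 1.7245

1.72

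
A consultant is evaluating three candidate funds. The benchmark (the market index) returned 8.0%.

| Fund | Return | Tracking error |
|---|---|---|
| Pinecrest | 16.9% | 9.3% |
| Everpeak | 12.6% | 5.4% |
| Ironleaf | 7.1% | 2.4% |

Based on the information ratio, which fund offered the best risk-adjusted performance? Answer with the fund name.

Pinecrest

Pinecrest: IR = (16.9% − 8.0%) / 9.3% = 0.957
Everpeak: IR = (12.6% − 8.0%) / 5.4% = 0.852
Ironleaf: IR = (7.1% − 8.0%) / 2.4% = -0.375
Highest: Pinecrest (0.957).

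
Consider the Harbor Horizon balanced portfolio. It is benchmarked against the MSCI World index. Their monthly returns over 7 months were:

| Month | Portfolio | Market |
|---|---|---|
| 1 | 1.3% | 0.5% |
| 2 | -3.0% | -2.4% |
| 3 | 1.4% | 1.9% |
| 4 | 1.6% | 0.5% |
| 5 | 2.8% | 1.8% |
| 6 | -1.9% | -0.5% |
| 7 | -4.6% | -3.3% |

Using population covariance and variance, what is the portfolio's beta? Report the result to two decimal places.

r̄p = -0.3429%,  r̄m = -0.2143%
Cov = Σ(rp − r̄p)(rm − r̄m) / 7 = 4.5665
Var(rm) = Σ(rm − r̄m)² / 7 = 3.4184
β = Cov / Var = 4.5665 / 3.4184 = 1.3359

1.34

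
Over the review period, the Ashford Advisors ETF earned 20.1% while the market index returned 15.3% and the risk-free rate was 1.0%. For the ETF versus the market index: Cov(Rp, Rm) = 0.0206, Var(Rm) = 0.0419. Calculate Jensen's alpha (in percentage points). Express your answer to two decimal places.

12.07

β = Cov / Var = 0.0206 / 0.0419 = 0.4916
E[R] = Rf + β(Rm − Rf) = 1.0% + 0.4916 × (15.3% − 1.0%) = 8.0299%
α = Rp − E[R] = 20.1% − 8.0299% = 12.0701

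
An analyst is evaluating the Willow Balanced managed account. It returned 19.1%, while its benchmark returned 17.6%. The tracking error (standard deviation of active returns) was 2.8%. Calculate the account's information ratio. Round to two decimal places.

0.54

IR = (Rp − Rb) / TE = (19.1% − 17.6%) / 2.8% = 1.50% / 2.8% = 0.5357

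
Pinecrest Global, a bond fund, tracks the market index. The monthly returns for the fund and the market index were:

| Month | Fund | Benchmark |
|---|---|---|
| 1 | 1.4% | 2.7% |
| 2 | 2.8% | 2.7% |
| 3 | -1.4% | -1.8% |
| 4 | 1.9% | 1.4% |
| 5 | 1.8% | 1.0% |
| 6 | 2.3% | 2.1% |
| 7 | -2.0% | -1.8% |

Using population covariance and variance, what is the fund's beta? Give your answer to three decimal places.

r̄p = 0.9714%,  r̄m = 0.9000%
Cov = Σ(rp − r̄p)(rm − r̄m) / 7 = 2.9471
Var(rm) = Σ(rm − r̄m)² / 7 = 3.2514
β = Cov / Var = 2.9471 / 3.2514 = 0.9064

0.906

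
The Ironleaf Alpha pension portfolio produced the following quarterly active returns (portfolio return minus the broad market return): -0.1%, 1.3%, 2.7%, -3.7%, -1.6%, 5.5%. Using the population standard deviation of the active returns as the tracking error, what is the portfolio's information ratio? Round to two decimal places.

0.23

μ = (-0.1 + 1.3 + 2.7 − 3.7 − 1.6 + 5.5) / 6 = 4.10 / 6 = 0.6833%
Σ(r − μ)² = (-0.1 − 0.6833)² + (1.3 − 0.6833)² + … = 52.6883
population σ = √(52.6883 / 6) = √8.7814 = 2.9633%
IR = μ / tracking error = 0.6833 / 2.9633 = 0.2306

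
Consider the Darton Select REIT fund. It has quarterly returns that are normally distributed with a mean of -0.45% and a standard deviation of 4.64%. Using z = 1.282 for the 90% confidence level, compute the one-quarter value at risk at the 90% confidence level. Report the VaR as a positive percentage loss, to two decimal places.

6.40

VaR (as % loss) = −(μ − z·σ) = −(-0.45% − 1.282 × 4.64%) = −(-6.39848%) = 6.39848%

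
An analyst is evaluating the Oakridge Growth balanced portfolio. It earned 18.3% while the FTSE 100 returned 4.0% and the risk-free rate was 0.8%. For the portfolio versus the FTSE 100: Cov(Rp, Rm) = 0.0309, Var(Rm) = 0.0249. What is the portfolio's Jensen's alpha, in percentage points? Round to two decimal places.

13.53

β = Cov / Var = 0.0309 / 0.0249 = 1.2410
E[R] = Rf + β(Rm − Rf) = 0.8% + 1.2410 × (4.0% − 0.8%) = 4.7712%
α = Rp − E[R] = 18.3% − 4.7712% = 13.5288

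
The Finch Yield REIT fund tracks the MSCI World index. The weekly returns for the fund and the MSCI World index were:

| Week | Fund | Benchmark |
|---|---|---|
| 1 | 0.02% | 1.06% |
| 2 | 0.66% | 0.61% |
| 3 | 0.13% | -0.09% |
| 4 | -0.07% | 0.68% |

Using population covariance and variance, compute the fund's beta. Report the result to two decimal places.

-0.08

r̄p = 0.1850%,  r̄m = 0.5650%
Cov = Σ(rp − r̄p)(rm − r̄m) / 4 = -0.0134
Var(rm) = Σ(rm − r̄m)² / 4 = 0.1723
β = Cov / Var = -0.0134 / 0.1723 = -0.0778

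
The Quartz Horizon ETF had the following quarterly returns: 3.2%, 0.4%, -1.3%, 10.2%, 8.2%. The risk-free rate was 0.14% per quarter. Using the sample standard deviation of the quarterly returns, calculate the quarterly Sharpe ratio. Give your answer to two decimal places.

μ = (3.2 + 0.4 − 1.3 + 10.2 + 8.2) / 5 = 4.1400%
Sample σ = √[Σ(r − μ)² / 4] = √[97.6720 / 4] = √24.4180 = 4.9415%
Sharpe = (μ − rf) / σ = (4.1400 − 0.14) / 4.9415 = 4.0000 / 4.9415 = 0.8095

0.81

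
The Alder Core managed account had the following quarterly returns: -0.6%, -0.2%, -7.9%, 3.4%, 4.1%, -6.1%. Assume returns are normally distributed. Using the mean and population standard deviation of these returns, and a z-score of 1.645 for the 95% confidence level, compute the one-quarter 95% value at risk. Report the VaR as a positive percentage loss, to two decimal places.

Mean return μ = -7.30 / 6 = -1.2167%
Σ(r − μ)² = 119.5083; population σ = √(119.5083/6) = 4.4630%
VaR = −(μ − z·σ) = −(-1.2167 − 1.645 × 4.4630) = −(-8.5583) = 8.5583%

8.56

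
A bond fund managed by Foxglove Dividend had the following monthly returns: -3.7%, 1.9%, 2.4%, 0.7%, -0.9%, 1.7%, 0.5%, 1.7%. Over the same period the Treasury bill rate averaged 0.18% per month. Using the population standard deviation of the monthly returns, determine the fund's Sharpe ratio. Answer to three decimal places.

0.191

Mean return r̄ = 4.30 / 8 = 0.5375%
Population σ = √[Σ(r − r̄)² / 8] = √[28.0788 / 8] = √3.5099 = 1.8735%
Sharpe = (r̄ − rf) / σ = (0.5375 − 0.18) / 1.8735 = 0.3575 / 1.8735 = 0.1908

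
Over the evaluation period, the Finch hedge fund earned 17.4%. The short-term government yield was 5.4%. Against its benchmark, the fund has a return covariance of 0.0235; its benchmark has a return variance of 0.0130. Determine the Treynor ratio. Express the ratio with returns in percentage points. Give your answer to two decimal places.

6.64

β = Cov / Var = 0.0235 / 0.0130 = 1.8077
Treynor = (Rp − Rf) / β = (17.4% − 5.4%) / 1.8077 = 12.00 / 1.8077 = 6.6383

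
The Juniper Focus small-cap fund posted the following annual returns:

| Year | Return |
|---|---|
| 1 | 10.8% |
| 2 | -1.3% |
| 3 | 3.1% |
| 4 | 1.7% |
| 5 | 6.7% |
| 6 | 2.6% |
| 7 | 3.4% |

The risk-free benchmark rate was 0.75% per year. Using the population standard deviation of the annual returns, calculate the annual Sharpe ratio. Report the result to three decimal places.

r̄ = (10.8 − 1.3 + 3.1 + 1.7 + 6.7 + 2.6 + 3.4) / 7 = 27.00 / 7 = 3.8571%
Σ(r − r̄)² = (10.8 − 3.8571)² + (-1.3 − 3.8571)² + … = 89.8971
σ = √[89.8971 / 7] = 3.5836%
Sharpe = (r̄ − rf) / σ = (3.8571 − 0.75) / 3.5836 = 3.1071 / 3.5836 = 0.8670

0.867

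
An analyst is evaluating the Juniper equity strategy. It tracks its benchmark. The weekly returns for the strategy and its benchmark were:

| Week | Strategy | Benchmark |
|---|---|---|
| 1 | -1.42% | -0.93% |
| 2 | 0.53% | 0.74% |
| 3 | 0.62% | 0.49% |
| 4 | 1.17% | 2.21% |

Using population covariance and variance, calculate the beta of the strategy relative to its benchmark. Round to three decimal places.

r̄p = 0.2250%,  r̄m = 0.6275%
Cov = Σ(rp − r̄p)(rm − r̄m) / 4 = 1.0094
Var(rm) = Σ(rm − r̄m)² / 4 = 1.2404
β = Cov / Var = 1.0094 / 1.2404 = 0.8138

0.814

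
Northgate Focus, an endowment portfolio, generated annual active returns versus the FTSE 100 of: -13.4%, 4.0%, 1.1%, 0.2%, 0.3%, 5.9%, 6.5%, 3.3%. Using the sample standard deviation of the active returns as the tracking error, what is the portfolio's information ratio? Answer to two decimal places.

r̄ = (-13.4 + 4 + 1.1 + 0.2 + 0.3 + 5.9 + 6.5 + 3.3) / 8 = 0.9875%
Sample std dev = √[277.0488 / 7] = 6.2911%
IR = r̄ / tracking error = 0.9875 / 6.2911 = 0.1570

0.16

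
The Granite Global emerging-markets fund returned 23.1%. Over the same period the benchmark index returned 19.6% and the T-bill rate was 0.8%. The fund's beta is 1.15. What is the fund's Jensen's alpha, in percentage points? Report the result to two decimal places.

CAPM expected return = Rf + β(Rm − Rf) = 0.8% + 1.15 × (19.6% − 0.8%) = 0.8 + 1.15 × 18.80 = 22.4200%
Jensen's α = Rp − E[R] = 23.1% − 22.4200% = 0.6800

0.68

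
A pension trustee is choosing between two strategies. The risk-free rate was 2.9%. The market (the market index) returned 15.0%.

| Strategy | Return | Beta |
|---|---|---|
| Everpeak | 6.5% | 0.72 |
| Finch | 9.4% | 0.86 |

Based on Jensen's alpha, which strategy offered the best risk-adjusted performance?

Finch

Everpeak: α = 6.5% − [2.9% + 0.72 × (15.0% − 2.9%)] = -5.112
Finch: α = 9.4% − [2.9% + 0.86 × (15.0% − 2.9%)] = -3.906
Highest: Finch (-3.906).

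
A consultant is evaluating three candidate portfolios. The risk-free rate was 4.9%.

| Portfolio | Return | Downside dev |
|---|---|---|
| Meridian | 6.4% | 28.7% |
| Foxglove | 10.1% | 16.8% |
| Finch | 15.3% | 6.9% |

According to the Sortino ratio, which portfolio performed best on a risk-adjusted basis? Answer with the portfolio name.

Meridian: Sortino ratio = (6.4% − 4.9%) / 28.7% = 0.052
Foxglove: Sortino ratio = (10.1% − 4.9%) / 16.8% = 0.310
Finch: Sortino ratio = (15.3% − 4.9%) / 6.9% = 1.507
Highest: Finch (1.507).

Finch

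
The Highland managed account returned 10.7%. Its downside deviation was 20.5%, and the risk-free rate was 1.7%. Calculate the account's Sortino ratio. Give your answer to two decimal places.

0.44

Sortino = (Rp − Rf) / σd = (10.7% − 1.7%) / 20.5% = 9.00% / 20.5% = 0.4390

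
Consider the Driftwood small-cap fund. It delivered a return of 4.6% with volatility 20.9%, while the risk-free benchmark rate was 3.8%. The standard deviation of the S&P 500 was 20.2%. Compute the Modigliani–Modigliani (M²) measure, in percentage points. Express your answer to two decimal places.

Sharpe = (Rp − Rf) / σp = (4.6% − 3.8%) / 20.9% = 0.0383
M² = Rf + Sharpe × σm = 3.8% + 0.0383 × 20.2% = 4.5737%

4.57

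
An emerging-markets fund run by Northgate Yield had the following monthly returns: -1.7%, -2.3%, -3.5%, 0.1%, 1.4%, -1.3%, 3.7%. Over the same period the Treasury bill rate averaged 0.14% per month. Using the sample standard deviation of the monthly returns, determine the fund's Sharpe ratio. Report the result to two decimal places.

-0.27

r̄ = (-1.7 − 2.3 − 3.5 + 0.1 + 1.4 − 1.3 + 3.7) / 7 = -3.60 / 7 = -0.5143%
Σ(r − r̄)² = (-1.7 − (-0.5143))² + (-2.3 − (-0.5143))² + (-3.5 − (-0.5143))² + … = 35.9286
sample σ = √(35.9286 / 6) = √5.9881 = 2.4471%
Sharpe = (r̄ − rf) / σ = (-0.5143 − 0.14) / 2.4471 = -0.6543 / 2.4471 = -0.2674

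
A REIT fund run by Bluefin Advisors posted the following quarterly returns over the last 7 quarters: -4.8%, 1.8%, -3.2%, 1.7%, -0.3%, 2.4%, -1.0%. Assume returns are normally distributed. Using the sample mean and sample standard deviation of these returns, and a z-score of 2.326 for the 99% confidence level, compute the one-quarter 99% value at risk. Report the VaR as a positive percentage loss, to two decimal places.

r̄ = (-4.8 + 1.8 − 3.2 + 1.7 − 0.3 + 2.4 − 1) / 7 = -0.4857%
Σ(r − r̄)² = (-4.8 − (-0.4857))² + (1.8 − (-0.4857))² + … = 44.6086
sample σ = √(44.6086 / 6) = √7.4348 = 2.7267%
VaR = −(r̄ − z·σ) = −(-0.4857 − 2.326 × 2.7267) = −(-6.8280) = 6.8280%

6.83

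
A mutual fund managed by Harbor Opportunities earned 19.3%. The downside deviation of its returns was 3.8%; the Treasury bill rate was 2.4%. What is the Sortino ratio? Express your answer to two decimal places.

4.45

Sortino = (Rp − Rf) / σd = (19.3% − 2.4%) / 3.8% = 16.90% / 3.8% = 4.4474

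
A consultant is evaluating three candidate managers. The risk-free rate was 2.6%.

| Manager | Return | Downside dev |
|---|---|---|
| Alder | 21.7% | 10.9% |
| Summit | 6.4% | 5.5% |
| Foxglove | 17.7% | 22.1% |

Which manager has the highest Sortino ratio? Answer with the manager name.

Alder

Alder: Sortino ratio = (21.7% − 2.6%) / 10.9% = 1.752
Summit: Sortino ratio = (6.4% − 2.6%) / 5.5% = 0.691
Foxglove: Sortino ratio = (17.7% − 2.6%) / 22.1% = 0.683
Highest: Alder (1.752).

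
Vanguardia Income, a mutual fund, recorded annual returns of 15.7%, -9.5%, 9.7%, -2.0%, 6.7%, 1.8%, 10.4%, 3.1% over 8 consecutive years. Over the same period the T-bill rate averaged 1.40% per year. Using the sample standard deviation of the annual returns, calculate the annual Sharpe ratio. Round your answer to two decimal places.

0.39

r̄ = (15.7 − 9.5 + 9.7 − 2 + 6.7 + 1.8 + 10.4 + 3.1) / 8 = 4.4875%
Σ(r − r̄)² = 439.6288; sample σ = √(439.6288/7) = 7.9249%
Sharpe = (r̄ − rf) / σ = (4.4875 − 1.4) / 7.9249 = 3.0875 / 7.9249 = 0.3896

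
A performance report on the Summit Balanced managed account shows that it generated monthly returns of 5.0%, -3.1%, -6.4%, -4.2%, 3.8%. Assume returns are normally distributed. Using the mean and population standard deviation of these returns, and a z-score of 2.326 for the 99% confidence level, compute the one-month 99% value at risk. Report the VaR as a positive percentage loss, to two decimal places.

11.53

Mean return r̄ = -4.90 / 5 = -0.9800%
Population std dev = √[102.8480 / 5] = 4.5354%
VaR = −(r̄ − z·σ) = −(-0.9800 − 2.326 × 4.5354) = −(-11.5293) = 11.5293%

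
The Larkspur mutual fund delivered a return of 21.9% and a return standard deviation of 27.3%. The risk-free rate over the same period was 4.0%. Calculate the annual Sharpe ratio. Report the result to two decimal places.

0.66

Sharpe = (Rp − Rf) / σp = (21.9% − 4.0%) / 27.3% = 17.90% / 27.3% = 0.6557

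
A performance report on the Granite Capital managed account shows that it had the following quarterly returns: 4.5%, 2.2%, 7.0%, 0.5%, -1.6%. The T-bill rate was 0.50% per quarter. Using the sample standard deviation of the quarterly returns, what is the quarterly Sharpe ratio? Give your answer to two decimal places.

0.60

μ = (4.5 + 2.2 + 7 + 0.5 − 1.6) / 5 = 12.60 / 5 = 2.5200%
Sample σ = √[Σ(r − μ)² / 4] = √[45.1480 / 4] = √11.2870 = 3.3596%
Sharpe = (μ − rf) / σ = (2.5200 − 0.5) / 3.3596 = 2.0200 / 3.3596 = 0.6013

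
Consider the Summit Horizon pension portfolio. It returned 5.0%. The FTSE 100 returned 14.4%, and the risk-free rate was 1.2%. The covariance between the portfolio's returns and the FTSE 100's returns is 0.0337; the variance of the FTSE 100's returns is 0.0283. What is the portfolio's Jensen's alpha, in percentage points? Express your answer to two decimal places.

β = Cov / Var = 0.0337 / 0.0283 = 1.1908
E[R] = Rf + β(Rm − Rf) = 1.2% + 1.1908 × (14.4% − 1.2%) = 16.9186%
α = Rp − E[R] = 5.0% − 16.9186% = -11.9186

-11.92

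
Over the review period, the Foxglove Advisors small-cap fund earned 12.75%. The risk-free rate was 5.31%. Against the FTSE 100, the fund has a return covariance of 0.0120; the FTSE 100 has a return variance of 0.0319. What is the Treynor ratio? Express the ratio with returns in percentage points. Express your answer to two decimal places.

19.78

β = Cov / Var = 0.0120 / 0.0319 = 0.3762
Treynor = (Rp − Rf) / β = (12.75% − 5.31%) / 0.3762 = 7.44 / 0.3762 = 19.7767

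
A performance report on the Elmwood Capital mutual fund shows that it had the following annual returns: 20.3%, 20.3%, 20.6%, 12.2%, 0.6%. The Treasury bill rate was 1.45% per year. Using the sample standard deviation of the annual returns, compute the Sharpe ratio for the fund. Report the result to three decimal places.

1.535

r̄ = (20.3 + 20.3 + 20.6 + 12.2 + 0.6) / 5 = 14.8000%
Σ(r − r̄)² = (20.3 − 14.8000)² + (20.3 − 14.8000)² + … = 302.5400
sample σ = √(302.5400 / 4) = √75.6350 = 8.6968%
Sharpe = (r̄ − rf) / σ = (14.8000 − 1.45) / 8.6968 = 13.3500 / 8.6968 = 1.5350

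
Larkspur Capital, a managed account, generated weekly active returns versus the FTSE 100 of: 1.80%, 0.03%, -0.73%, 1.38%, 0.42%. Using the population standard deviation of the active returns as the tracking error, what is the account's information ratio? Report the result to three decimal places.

r̄ = (1.8 + 0.03 − 0.73 + 1.38 + 0.42) / 5 = 0.5800%
Σ(r − r̄)² = 4.1726; population σ = √(4.1726/5) = 0.9135%
IR = r̄ / tracking error = 0.5800 / 0.9135 = 0.6349

0.635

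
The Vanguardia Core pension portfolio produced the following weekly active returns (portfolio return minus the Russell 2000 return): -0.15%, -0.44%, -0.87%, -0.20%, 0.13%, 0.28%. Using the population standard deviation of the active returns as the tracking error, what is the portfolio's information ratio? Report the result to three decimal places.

r̄ = (-0.15 − 0.44 − 0.87 − 0.2 + 0.13 + 0.28) / 6 = -1.250 / 6 = -0.2083%
Σ(r − r̄)² = (-0.15 − (-0.2083))² + (-0.44 − (-0.2083))² + … = 0.8479
σ = √[0.8479 / 6] = 0.3759%
IR = r̄ / tracking error = -0.2083 / 0.3759 = -0.5541

-0.554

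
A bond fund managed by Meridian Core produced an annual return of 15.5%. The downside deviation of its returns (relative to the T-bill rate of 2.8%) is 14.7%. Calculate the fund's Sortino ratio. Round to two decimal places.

0.86

Sortino = (Rp − Rf) / σd = (15.5% − 2.8%) / 14.7% = 12.70% / 14.7% = 0.8639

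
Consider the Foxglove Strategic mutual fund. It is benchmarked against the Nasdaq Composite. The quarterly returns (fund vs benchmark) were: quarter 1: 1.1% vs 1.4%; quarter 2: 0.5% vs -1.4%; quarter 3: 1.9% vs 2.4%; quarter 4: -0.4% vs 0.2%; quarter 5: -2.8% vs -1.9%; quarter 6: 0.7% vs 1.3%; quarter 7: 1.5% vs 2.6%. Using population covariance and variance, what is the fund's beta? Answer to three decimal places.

0.736

r̄p = 0.3571%,  r̄m = 0.6571%
Cov = Σ(rp − r̄p)(rm − r̄m) / 7 = 1.9724
Var(rm) = Σ(rm − r̄m)² / 7 = 2.6796
β = Cov / Var = 1.9724 / 2.6796 = 0.7361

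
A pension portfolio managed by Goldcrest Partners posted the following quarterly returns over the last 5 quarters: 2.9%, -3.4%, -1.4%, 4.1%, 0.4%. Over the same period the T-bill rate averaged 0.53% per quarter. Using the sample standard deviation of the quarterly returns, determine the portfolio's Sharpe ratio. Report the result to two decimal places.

r̄ = (2.9 − 3.4 − 1.4 + 4.1 + 0.4) / 5 = 2.60 / 5 = 0.5200%
Σ(r − r̄)² = (2.9 − 0.5200)² + (-3.4 − 0.5200)² + … = 37.5480
sample σ = √(37.5480 / 4) = √9.3870 = 3.0638%
Sharpe = (r̄ − rf) / σ = (0.5200 − 0.53) / 3.0638 = -0.0100 / 3.0638 = -0.0033

0.00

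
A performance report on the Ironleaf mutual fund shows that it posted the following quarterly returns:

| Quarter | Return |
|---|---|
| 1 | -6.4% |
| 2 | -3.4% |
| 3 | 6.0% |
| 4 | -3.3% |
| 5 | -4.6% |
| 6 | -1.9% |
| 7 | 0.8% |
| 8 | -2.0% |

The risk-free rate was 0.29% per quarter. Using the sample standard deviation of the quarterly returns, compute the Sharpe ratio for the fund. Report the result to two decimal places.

-0.56

Mean return r̄ = -14.80 / 8 = -1.8500%
Σ(r − r̄)² = (-6.4 − (-1.8500))² + (-3.4 − (-1.8500))² + … = 101.4400
σ = √[101.4400 / 7] = 3.8068%
Sharpe = (r̄ − rf) / σ = (-1.8500 − 0.29) / 3.8068 = -2.1400 / 3.8068 = -0.5622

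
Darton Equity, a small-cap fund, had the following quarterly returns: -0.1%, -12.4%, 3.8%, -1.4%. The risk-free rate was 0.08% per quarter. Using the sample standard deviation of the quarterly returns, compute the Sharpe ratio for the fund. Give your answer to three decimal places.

-0.375

Mean return r̄ = -10.10 / 4 = -2.5250%
Σ(r − r̄)² = (-0.1 − (-2.5250))² + (-12.4 − (-2.5250))² + (3.8 − (-2.5250))² + … = 144.6675
sample σ = √(144.6675 / 3) = √48.2225 = 6.9442%
Sharpe = (r̄ − rf) / σ = (-2.5250 − 0.08) / 6.9442 = -2.6050 / 6.9442 = -0.3751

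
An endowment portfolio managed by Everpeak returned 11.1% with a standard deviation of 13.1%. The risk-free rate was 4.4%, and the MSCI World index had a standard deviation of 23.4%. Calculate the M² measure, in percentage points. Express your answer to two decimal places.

Sharpe = (Rp − Rf) / σp = (11.1% − 4.4%) / 13.1% = 0.5115
M² = Rf + Sharpe × σm = 4.4% + 0.5115 × 23.4% = 16.3691%

16.37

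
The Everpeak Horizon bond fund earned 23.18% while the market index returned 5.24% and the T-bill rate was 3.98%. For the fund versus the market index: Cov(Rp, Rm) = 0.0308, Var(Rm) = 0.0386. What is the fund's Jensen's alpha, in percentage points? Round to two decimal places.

18.19

β = Cov / Var = 0.0308 / 0.0386 = 0.7979
E[R] = Rf + β(Rm − Rf) = 3.98% + 0.7979 × (5.24% − 3.98%) = 4.9854%
α = Rp − E[R] = 23.18% − 4.9854% = 18.1946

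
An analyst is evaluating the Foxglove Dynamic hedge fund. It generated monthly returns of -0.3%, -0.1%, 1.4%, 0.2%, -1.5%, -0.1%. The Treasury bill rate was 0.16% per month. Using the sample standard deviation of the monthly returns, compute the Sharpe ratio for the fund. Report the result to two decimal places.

-0.24

r̄ = (-0.3 − 0.1 + 1.4 + 0.2 − 1.5 − 0.1) / 6 = -0.0667%
Σ(r − r̄)² = 4.3333; sample σ = √(4.3333/5) = 0.9309%
Sharpe = (r̄ − rf) / σ = (-0.0667 − 0.16) / 0.9309 = -0.2267 / 0.9309 = -0.2435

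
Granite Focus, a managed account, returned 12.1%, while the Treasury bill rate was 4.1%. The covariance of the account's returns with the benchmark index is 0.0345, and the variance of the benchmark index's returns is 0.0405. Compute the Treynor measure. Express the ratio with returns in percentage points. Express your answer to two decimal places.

9.39

β = Cov / Var = 0.0345 / 0.0405 = 0.8519
Treynor = (Rp − Rf) / β = (12.1% − 4.1%) / 0.8519 = 8.00 / 0.8519 = 9.3908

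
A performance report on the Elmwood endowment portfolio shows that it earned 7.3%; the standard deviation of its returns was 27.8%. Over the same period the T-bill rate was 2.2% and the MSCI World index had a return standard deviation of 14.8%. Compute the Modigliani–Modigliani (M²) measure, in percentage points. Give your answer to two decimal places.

4.92

Sharpe = (Rp − Rf) / σp = (7.3% − 2.2%) / 27.8% = 0.1835
M² = Rf + Sharpe × σm = 2.2% + 0.1835 × 14.8% = 4.9158%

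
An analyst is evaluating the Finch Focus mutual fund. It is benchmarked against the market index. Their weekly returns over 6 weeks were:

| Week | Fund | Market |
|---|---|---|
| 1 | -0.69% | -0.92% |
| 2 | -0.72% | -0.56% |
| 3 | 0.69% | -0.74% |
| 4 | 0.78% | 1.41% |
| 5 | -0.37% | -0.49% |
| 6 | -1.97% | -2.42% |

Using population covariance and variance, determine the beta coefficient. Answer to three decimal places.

0.690

r̄p = -0.3800%,  r̄m = -0.6200%
Cov = Σ(rp − r̄p)(rm − r̄m) / 6 = 0.8604
Var(rm) = Σ(rm − r̄m)² / 6 = 1.2476
β = Cov / Var = 0.8604 / 1.2476 = 0.6896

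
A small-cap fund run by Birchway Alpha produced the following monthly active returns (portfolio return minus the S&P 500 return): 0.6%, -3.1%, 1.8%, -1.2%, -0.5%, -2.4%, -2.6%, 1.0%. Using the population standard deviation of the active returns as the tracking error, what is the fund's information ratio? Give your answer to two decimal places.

r̄ = (0.6 − 3.1 + 1.8 − 1.2 − 0.5 − 2.4 − 2.6 + 1) / 8 = -0.8000%
Population σ = √[Σ(r − r̄)² / 8] = √[23.3000 / 8] = √2.9125 = 1.7066%
IR = r̄ / tracking error = -0.8000 / 1.7066 = -0.4688

-0.47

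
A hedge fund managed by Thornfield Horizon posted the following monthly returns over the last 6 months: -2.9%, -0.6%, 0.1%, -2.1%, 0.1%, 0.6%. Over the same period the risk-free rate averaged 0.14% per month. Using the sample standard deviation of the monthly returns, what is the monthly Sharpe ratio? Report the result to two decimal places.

-0.67

μ = (-2.9 − 0.6 + 0.1 − 2.1 + 0.1 + 0.6) / 6 = -4.80 / 6 = -0.8000%
Σ(r − μ)² = (-2.9 − (-0.8000))² + (-0.6 − (-0.8000))² + (0.1 − (-0.8000))² + … = 9.7200
sample σ = √(9.7200 / 5) = √1.9440 = 1.3943%
Sharpe = (μ − rf) / σ = (-0.8000 − 0.14) / 1.3943 = -0.9400 / 1.3943 = -0.6742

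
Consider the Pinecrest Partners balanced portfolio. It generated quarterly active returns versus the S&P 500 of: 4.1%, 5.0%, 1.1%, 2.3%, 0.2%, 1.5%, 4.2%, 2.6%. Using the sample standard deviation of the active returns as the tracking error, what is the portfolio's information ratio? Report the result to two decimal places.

1.56

μ = (4.1 + 5 + 1.1 + 2.3 + 0.2 + 1.5 + 4.2 + 2.6) / 8 = 21.00 / 8 = 2.6250%
Σ(r − μ)² = 19.8750; sample σ = √(19.8750/7) = 1.6850%
IR = μ / tracking error = 2.6250 / 1.6850 = 1.5579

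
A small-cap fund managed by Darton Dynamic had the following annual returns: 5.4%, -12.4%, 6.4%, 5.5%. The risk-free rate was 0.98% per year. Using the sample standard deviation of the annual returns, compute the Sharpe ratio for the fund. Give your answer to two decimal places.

0.03

r̄ = (5.4 − 12.4 + 6.4 + 5.5) / 4 = 1.2250%
Sample std dev = √[248.1275 / 3] = 9.0945%
Sharpe = (r̄ − rf) / σ = (1.2250 − 0.98) / 9.0945 = 0.2450 / 9.0945 = 0.0269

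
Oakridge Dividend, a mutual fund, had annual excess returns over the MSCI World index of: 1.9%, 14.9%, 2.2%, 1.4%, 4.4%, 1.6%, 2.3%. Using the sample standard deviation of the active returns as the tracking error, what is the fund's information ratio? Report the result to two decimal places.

Mean return μ = 28.70 / 7 = 4.1000%
Sample σ = √[Σ(r − μ)² / 6] = √[141.9600 / 6] = √23.6600 = 4.8642%
IR = μ / tracking error = 4.1000 / 4.8642 = 0.8429

0.84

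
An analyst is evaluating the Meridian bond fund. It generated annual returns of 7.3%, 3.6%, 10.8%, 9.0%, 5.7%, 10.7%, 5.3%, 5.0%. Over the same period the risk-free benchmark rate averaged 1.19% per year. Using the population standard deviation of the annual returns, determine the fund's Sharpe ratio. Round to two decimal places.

μ = (7.3 + 3.6 + 10.8 + 9 + 5.7 + 10.7 + 5.3 + 5) / 8 = 7.1750%
Population σ = √[Σ(r − μ)² / 8] = √[52.1150 / 8] = √6.5144 = 2.5523%
Sharpe = (μ − rf) / σ = (7.1750 − 1.19) / 2.5523 = 5.9850 / 2.5523 = 2.3449

2.34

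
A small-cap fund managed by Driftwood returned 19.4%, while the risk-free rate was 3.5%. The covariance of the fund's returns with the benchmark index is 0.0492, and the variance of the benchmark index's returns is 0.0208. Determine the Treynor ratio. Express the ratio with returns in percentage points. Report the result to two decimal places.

β = Cov / Var = 0.0492 / 0.0208 = 2.3654
Treynor = (Rp − Rf) / β = (19.4% − 3.5%) / 2.3654 = 15.90 / 2.3654 = 6.7219

6.72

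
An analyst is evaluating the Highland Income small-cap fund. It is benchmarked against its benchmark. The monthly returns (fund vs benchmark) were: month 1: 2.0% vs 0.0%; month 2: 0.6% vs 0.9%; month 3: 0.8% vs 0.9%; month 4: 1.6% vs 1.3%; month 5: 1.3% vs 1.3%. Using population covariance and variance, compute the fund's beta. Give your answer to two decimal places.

r̄p = 1.2600%,  r̄m = 0.8800%
Cov = Σ(rp − r̄p)(rm − r̄m) / 5 = -0.1028
Var(rm) = Σ(rm − r̄m)² / 5 = 0.2256
β = Cov / Var = -0.1028 / 0.2256 = -0.4557

-0.46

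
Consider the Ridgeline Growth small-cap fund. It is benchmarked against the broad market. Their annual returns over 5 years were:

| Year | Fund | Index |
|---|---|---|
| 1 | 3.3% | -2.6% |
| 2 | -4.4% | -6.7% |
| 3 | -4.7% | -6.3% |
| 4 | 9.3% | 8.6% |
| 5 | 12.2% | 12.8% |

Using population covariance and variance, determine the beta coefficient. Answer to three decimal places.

r̄p = 3.1400%,  r̄m = 1.1600%
Cov = Σ(rp − r̄p)(rm − r̄m) / 5 = 53.6876
Var(rm) = Σ(rm − r̄m)² / 5 = 64.4824
β = Cov / Var = 53.6876 / 64.4824 = 0.8326

0.833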